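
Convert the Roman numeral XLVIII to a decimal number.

XLVIII: XL=40, V=5, I=1, I=1, I=1
40 + 5 + 1 + 1 + 1 = 48

48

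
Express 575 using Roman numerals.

Convert 575 to Roman numerals:
  575 contains 1×500 (D)
  75 contains 1×50 (L)
  25 contains 2×10 (XX)
  5 contains 1×5 (V)

DLXXV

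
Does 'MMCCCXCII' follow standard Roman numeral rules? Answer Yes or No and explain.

'MMCCCXCII': Check the rules: uses only the symbols I, V, X, L, C, D, M; no symbol is repeated more than three times in a row; V, L and D each appear at most once; the only place a smaller symbol precedes a larger one is the allowed subtractive pair XC, the symbol right after such a pair (if any) is smaller than the pair's first symbol, and otherwise the values never increase from left to right. Value: M (1000) + M (1000) + C (100) + C (100) + C (100) + XC (90) + I (1) + I (1) = 2392. So it is a valid standard Roman numeral.

Yes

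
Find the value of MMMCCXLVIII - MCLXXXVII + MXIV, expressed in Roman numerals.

MMMCCXLVIII = 3248, MCLXXXVII = 1187, MXIV = 1014
3248 - 1187 = 2061
2061 + 1014 = 3075

MMMLXXV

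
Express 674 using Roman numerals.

Convert 674 to Roman numerals:
  674 contains 1×500 (D)
  174 contains 1×100 (C)
  74 contains 1×50 (L)
  24 contains 2×10 (XX)
  4 contains 1×4 (IV)

DCLXXIV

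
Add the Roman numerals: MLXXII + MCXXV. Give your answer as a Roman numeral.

MLXXII = 1072
MCXXV = 1125
1072 + 1125 = 2197

MMCXCVII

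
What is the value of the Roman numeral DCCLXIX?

DCCLXIX: D=500, C=100, C=100, L=50, X=10, IX=9
500 + 100 + 100 + 50 + 10 + 9 = 769

769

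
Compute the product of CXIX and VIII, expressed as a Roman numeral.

CXIX = 119
VIII = 8
119 × 8 = 952

CMLII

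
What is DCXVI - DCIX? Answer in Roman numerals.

DCXVI = 616
DCIX = 609
616 - 609 = 7

VII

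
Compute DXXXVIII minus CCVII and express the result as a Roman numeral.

DXXXVIII = 538
CCVII = 207
538 - 207 = 331

CCCXXXI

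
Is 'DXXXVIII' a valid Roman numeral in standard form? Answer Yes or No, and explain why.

'DXXXVIII': Check the rules: uses only the symbols I, V, X, L, C, D, M; no symbol is repeated more than three times in a row; V, L and D each appear at most once; no smaller symbol precedes a larger one (values never increase from left to right). Value: D (500) + X (10) + X (10) + X (10) + V (5) + I (1) + I (1) + I (1) = 538. So it is a valid standard Roman numeral.

Yes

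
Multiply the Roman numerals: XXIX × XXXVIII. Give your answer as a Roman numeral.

XXIX = 29
XXXVIII = 38
29 × 38 = 1102

MCII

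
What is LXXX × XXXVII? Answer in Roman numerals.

LXXX = 80
XXXVII = 37
80 × 37 = 2960

MMCMLX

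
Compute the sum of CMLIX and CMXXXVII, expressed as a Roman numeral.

CMLIX = 959
CMXXXVII = 937
959 + 937 = 1896

MDCCCXCVI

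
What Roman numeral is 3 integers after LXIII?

LXIII = 63
63 + 3 = 66

LXVI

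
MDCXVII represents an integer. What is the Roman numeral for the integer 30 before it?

MDCXVII = 1617
1617 - 30 = 1587

MDLXXXVII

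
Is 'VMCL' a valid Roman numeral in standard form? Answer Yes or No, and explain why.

'VMCL': Invalid subtractive combination: VM

No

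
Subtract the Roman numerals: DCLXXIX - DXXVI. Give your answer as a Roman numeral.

DCLXXIX = 679
DXXVI = 526
679 - 526 = 153

CLIII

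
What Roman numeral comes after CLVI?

CLVI = 156, so the next integer is 156 + 1 = 157

CLVII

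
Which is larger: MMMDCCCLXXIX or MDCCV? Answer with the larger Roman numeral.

MMMDCCCLXXIX = 3879
MDCCV = 1705
3879 is larger

MMMDCCCLXXIX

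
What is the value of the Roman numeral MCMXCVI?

MCMXCVI: M=1000, CM=900, XC=90, V=5, I=1
1000 + 900 + 90 + 5 + 1 = 1996

1996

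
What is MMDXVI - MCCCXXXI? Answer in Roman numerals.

MMDXVI = 2516
MCCCXXXI = 1331
2516 - 1331 = 1185

MCLXXXV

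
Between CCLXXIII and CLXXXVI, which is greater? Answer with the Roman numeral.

CCLXXIII = 273
CLXXXVI = 186
273 is larger

CCLXXIII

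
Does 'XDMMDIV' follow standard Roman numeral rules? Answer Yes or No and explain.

'XDMMDIV': D should not appear more than once

No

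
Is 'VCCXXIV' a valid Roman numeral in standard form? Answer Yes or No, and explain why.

'VCCXXIV': V should not appear more than once

No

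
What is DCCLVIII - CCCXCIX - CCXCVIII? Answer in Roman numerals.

DCCLVIII = 758, CCCXCIX = 399, CCXCVIII = 298
758 - 399 = 359
359 - 298 = 61

LXI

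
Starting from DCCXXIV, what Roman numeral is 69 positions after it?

DCCXXIV = 724
724 + 69 = 793

DCCXCIII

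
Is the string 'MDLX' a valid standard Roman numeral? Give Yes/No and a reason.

'MDLX': Check the rules: uses only the symbols I, V, X, L, C, D, M; no symbol is repeated more than three times in a row; V, L and D each appear at most once; no smaller symbol precedes a larger one (values never increase from left to right). Value: M (1000) + D (500) + L (50) + X (10) = 1560. So it is a valid standard Roman numeral.

Yes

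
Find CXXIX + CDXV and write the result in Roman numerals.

CXXIX = 129
CDXV = 415
129 + 415 = 544

DXLIV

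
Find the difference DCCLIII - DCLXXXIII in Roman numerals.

DCCLIII = 753
DCLXXXIII = 683
753 - 683 = 70

LXX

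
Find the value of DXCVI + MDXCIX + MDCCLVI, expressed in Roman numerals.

DXCVI = 596, MDXCIX = 1599, MDCCLVI = 1756
596 + 1599 = 2195
2195 + 1756 = 3951

MMMCMLI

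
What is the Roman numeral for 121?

Convert 121 to Roman numerals:
  121 contains 1×100 (C)
  21 contains 2×10 (XX)
  1 contains 1×1 (I)

CXXI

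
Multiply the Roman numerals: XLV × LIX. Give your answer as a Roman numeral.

XLV = 45
LIX = 59
45 × 59 = 2655

MMDCLV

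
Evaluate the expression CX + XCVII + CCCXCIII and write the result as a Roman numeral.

CX = 110, XCVII = 97, CCCXCIII = 393
110 + 97 = 207
207 + 393 = 600

DC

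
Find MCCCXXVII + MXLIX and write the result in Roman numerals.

MCCCXXVII = 1327
MXLIX = 1049
1327 + 1049 = 2376

MMCCCLXXVI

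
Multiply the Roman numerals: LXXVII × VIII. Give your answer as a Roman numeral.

LXXVII = 77
VIII = 8
77 × 8 = 616

DCXVI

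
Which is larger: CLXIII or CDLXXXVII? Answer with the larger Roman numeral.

CLXIII = 163
CDLXXXVII = 487
487 is larger

CDLXXXVII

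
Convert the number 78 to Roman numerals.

Convert 78 to Roman numerals:
  78 contains 1×50 (L)
  28 contains 2×10 (XX)
  8 contains 1×5 (V)
  3 contains 3×1 (III)

LXXVIII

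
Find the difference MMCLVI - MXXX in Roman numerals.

MMCLVI = 2156
MXXX = 1030
2156 - 1030 = 1126

MCXXVI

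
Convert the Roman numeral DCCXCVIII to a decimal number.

DCCXCVIII: D=500, C=100, C=100, XC=90, V=5, I=1, I=1, I=1
500 + 100 + 100 + 90 + 5 + 1 + 1 + 1 = 798

798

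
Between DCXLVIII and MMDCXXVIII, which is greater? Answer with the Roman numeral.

DCXLVIII = 648
MMDCXXVIII = 2628
2628 is larger

MMDCXXVIII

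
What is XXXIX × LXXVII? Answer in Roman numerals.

XXXIX = 39
LXXVII = 77
39 × 77 = 3003

MMMIII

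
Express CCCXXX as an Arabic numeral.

CCCXXX: C=100, C=100, C=100, X=10, X=10, X=10
100 + 100 + 100 + 10 + 10 + 10 = 330

330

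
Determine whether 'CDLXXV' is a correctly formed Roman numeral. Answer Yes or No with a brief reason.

'CDLXXV': Check the rules: uses only the symbols I, V, X, L, C, D, M; no symbol is repeated more than three times in a row; V, L and D each appear at most once; the only place a smaller symbol precedes a larger one is the allowed subtractive pair CD, the symbol right after such a pair (if any) is smaller than the pair's first symbol, and otherwise the values never increase from left to right. Value: CD (400) + L (50) + X (10) + X (10) + V (5) = 475. So it is a valid standard Roman numeral.

Yes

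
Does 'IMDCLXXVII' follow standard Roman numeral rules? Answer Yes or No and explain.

'IMDCLXXVII': Invalid subtractive combination: IM

No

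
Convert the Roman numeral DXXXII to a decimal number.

DXXXII: D=500, X=10, X=10, X=10, I=1, I=1
500 + 10 + 10 + 10 + 1 + 1 = 532

532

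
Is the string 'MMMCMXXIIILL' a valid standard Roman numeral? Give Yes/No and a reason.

'MMMCMXXIIILL': L should not appear more than once

No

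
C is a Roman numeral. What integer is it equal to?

C: C=100

100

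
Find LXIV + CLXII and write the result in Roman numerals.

LXIV = 64
CLXII = 162
64 + 162 = 226

CCXXVI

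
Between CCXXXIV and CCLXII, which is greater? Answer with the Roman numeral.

CCXXXIV = 234
CCLXII = 262
262 is larger

CCLXII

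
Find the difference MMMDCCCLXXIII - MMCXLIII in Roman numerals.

MMMDCCCLXXIII = 3873
MMCXLIII = 2143
3873 - 2143 = 1730

MDCCXXX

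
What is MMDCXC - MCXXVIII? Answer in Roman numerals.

MMDCXC = 2690
MCXXVIII = 1128
2690 - 1128 = 1562

MDLXII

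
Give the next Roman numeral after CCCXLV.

CCCXLV = 345, so the next integer is 345 + 1 = 346

CCCXLVI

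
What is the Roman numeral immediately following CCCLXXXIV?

CCCLXXXIV = 384; next is 385

CCCLXXXV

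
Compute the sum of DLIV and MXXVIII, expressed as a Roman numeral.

DLIV = 554
MXXVIII = 1028
554 + 1028 = 1582

MDLXXXII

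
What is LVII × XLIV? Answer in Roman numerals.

LVII = 57
XLIV = 44
57 × 44 = 2508

MMDVIII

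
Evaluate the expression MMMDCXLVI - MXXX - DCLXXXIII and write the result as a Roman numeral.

MMMDCXLVI = 3646, MXXX = 1030, DCLXXXIII = 683
3646 - 1030 = 2616
2616 - 683 = 1933

MCMXXXIII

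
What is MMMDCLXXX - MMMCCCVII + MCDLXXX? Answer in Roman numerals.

MMMDCLXXX = 3680, MMMCCCVII = 3307, MCDLXXX = 1480
3680 - 3307 = 373
373 + 1480 = 1853

MDCCCLIII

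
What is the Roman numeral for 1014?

Convert 1014 to Roman numerals:
  1014 contains 1×1000 (M)
  14 contains 1×10 (X)
  4 contains 1×4 (IV)

MXIV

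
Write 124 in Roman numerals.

Convert 124 to Roman numerals:
  124 contains 1×100 (C)
  24 contains 2×10 (XX)
  4 contains 1×4 (IV)

CXXIV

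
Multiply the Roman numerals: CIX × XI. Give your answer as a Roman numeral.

CIX = 109
XI = 11
109 × 11 = 1199

MCXCIX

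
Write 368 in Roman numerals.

Convert 368 to Roman numerals:
  368 contains 3×100 (CCC)
  68 contains 1×50 (L)
  18 contains 1×10 (X)
  8 contains 1×5 (V)
  3 contains 3×1 (III)

CCCLXVIII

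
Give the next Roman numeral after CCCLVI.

CCCLVI = 356, so the next integer is 356 + 1 = 357

CCCLVII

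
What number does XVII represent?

XVII: X=10, V=5, I=1, I=1
10 + 5 + 1 + 1 = 17

17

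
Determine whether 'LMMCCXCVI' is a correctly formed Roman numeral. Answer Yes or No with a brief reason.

'LMMCCXCVI': Invalid subtractive combination: LM

No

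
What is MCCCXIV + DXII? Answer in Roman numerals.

MCCCXIV = 1314
DXII = 512
1314 + 512 = 1826

MDCCCXXVI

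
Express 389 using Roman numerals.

Convert 389 to Roman numerals:
  389 contains 3×100 (CCC)
  89 contains 1×50 (L)
  39 contains 3×10 (XXX)
  9 contains 1×9 (IX)

CCCLXXXIX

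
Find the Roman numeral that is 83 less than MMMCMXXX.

MMMCMXXX = 3930
3930 - 83 = 3847

MMMDCCCXLVII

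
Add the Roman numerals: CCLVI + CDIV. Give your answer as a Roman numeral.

CCLVI = 256
CDIV = 404
256 + 404 = 660

DCLX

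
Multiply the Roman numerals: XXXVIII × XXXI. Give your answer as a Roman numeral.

XXXVIII = 38
XXXI = 31
38 × 31 = 1178

MCLXXVIII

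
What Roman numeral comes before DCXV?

DCXV = 615; previous is 614

DCXIV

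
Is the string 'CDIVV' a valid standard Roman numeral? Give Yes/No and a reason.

'CDIVV': V should not appear more than once

No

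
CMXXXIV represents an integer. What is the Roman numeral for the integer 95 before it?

CMXXXIV = 934
934 - 95 = 839

DCCCXXXIX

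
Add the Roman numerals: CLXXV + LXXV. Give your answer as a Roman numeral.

CLXXV = 175
LXXV = 75
175 + 75 = 250

CCL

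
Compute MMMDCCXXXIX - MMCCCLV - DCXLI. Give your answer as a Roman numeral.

MMMDCCXXXIX = 3739, MMCCCLV = 2355, DCXLI = 641
3739 - 2355 = 1384
1384 - 641 = 743

DCCXLIII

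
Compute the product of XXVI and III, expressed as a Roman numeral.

XXVI = 26
III = 3
26 × 3 = 78

LXXVIII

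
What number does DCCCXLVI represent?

DCCCXLVI: D=500, C=100, C=100, C=100, XL=40, V=5, I=1
500 + 100 + 100 + 100 + 40 + 5 + 1 = 846

846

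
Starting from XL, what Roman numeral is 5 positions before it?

XL = 40
40 - 5 = 35

XXXV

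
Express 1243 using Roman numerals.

Convert 1243 to Roman numerals:
  1243 contains 1×1000 (M)
  243 contains 2×100 (CC)
  43 contains 1×40 (XL)
  3 contains 3×1 (III)

MCCXLIII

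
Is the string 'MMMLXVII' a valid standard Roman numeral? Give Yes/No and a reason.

'MMMLXVII': Check the rules: uses only the symbols I, V, X, L, C, D, M; no symbol is repeated more than three times in a row; V, L and D each appear at most once; no smaller symbol precedes a larger one (values never increase from left to right). Value: M (1000) + M (1000) + M (1000) + L (50) + X (10) + V (5) + I (1) + I (1) = 3067. So it is a valid standard Roman numeral.

Yes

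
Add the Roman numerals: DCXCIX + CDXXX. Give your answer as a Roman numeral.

DCXCIX = 699
CDXXX = 430
699 + 430 = 1129

MCXXIX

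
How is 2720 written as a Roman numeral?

Convert 2720 to Roman numerals:
  2720 contains 2×1000 (MM)
  720 contains 1×500 (D)
  220 contains 2×100 (CC)
  20 contains 2×10 (XX)

MMDCCXX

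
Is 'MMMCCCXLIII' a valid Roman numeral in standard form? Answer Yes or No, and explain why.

'MMMCCCXLIII': Check the rules: uses only the symbols I, V, X, L, C, D, M; no symbol is repeated more than three times in a row; V, L and D each appear at most once; the only place a smaller symbol precedes a larger one is the allowed subtractive pair XL, the symbol right after such a pair (if any) is smaller than the pair's first symbol, and otherwise the values never increase from left to right. Value: M (1000) + M (1000) + M (1000) + C (100) + C (100) + C (100) + XL (40) + I (1) + I (1) + I (1) = 3343. So it is a valid standard Roman numeral.

Yes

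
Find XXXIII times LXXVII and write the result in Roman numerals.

XXXIII = 33
LXXVII = 77
33 × 77 = 2541

MMDXLI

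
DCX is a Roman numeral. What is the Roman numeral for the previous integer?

DCX = 610, so the previous integer is 610 - 1 = 609

DCIX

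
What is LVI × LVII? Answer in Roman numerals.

LVI = 56
LVII = 57
56 × 57 = 3192

MMMCXCII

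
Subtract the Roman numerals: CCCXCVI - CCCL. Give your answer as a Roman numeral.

CCCXCVI = 396
CCCL = 350
396 - 350 = 46

XLVI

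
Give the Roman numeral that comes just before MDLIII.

MDLIII = 1553; previous is 1552

MDLII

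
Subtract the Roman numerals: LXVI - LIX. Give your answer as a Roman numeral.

LXVI = 66
LIX = 59
66 - 59 = 7

VII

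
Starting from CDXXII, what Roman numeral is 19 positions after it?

CDXXII = 422
422 + 19 = 441

CDXLI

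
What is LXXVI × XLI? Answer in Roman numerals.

LXXVI = 76
XLI = 41
76 × 41 = 3116

MMMCXVI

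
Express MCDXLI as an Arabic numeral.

MCDXLI: M=1000, CD=400, XL=40, I=1
1000 + 400 + 40 + 1 = 1441

1441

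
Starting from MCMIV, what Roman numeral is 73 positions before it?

MCMIV = 1904
1904 - 73 = 1831

MDCCCXXXI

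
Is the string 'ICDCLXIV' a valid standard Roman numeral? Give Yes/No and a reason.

'ICDCLXIV': Invalid subtractive combination: IC

No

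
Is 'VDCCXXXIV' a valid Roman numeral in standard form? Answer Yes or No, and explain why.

'VDCCXXXIV': V should not appear more than once

No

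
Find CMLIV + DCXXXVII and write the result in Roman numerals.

CMLIV = 954
DCXXXVII = 637
954 + 637 = 1591

MDXCI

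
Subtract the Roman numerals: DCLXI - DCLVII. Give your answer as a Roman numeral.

DCLXI = 661
DCLVII = 657
661 - 657 = 4

IV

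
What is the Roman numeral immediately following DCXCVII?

DCXCVII = 697, so the next integer is 697 + 1 = 698

DCXCVIII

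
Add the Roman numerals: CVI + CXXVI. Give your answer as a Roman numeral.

CVI = 106
CXXVI = 126
106 + 126 = 232

CCXXXII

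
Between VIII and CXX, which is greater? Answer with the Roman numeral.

VIII = 8
CXX = 120
120 is larger

CXX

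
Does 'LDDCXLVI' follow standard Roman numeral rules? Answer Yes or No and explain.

'LDDCXLVI': L should not appear more than once

No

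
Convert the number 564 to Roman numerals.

Convert 564 to Roman numerals:
  564 contains 1×500 (D)
  64 contains 1×50 (L)
  14 contains 1×10 (X)
  4 contains 1×4 (IV)

DLXIV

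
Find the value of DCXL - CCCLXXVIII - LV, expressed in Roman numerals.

DCXL = 640, CCCLXXVIII = 378, LV = 55
640 - 378 = 262
262 - 55 = 207

CCVII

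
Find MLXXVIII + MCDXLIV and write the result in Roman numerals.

MLXXVIII = 1078
MCDXLIV = 1444
1078 + 1444 = 2522

MMDXXII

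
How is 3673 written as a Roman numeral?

Convert 3673 to Roman numerals:
  3673 contains 3×1000 (MMM)
  673 contains 1×500 (D)
  173 contains 1×100 (C)
  73 contains 1×50 (L)
  23 contains 2×10 (XX)
  3 contains 3×1 (III)

MMMDCLXXIII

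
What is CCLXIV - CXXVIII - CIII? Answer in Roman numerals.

CCLXIV = 264, CXXVIII = 128, CIII = 103
264 - 128 = 136
136 - 103 = 33

XXXIII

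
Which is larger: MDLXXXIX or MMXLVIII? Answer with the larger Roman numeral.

MDLXXXIX = 1589
MMXLVIII = 2048
2048 is larger

MMXLVIII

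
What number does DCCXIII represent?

DCCXIII: D=500, C=100, C=100, X=10, I=1, I=1, I=1
500 + 100 + 100 + 10 + 1 + 1 + 1 = 713

713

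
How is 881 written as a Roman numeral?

Convert 881 to Roman numerals:
  881 contains 1×500 (D)
  381 contains 3×100 (CCC)
  81 contains 1×50 (L)
  31 contains 3×10 (XXX)
  1 contains 1×1 (I)

DCCCLXXXI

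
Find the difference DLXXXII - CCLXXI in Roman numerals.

DLXXXII = 582
CCLXXI = 271
582 - 271 = 311

CCCXI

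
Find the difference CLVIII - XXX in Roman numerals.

CLVIII = 158
XXX = 30
158 - 30 = 128

CXXVIII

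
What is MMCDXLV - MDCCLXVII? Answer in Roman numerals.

MMCDXLV = 2445
MDCCLXVII = 1767
2445 - 1767 = 678

DCLXXVIII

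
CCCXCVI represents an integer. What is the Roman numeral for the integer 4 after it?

CCCXCVI = 396
396 + 4 = 400

CD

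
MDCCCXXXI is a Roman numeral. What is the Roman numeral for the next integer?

MDCCCXXXI = 1831; next is 1832

MDCCCXXXII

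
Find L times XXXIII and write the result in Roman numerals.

L = 50
XXXIII = 33
50 × 33 = 1650

MDCL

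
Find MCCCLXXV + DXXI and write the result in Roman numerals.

MCCCLXXV = 1375
DXXI = 521
1375 + 521 = 1896

MDCCCXCVI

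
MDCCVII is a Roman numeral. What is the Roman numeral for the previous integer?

MDCCVII = 1707; previous is 1706

MDCCVI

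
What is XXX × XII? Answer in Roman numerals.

XXX = 30
XII = 12
30 × 12 = 360

CCCLX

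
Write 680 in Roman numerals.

Convert 680 to Roman numerals:
  680 contains 1×500 (D)
  180 contains 1×100 (C)
  80 contains 1×50 (L)
  30 contains 3×10 (XXX)

DCLXXX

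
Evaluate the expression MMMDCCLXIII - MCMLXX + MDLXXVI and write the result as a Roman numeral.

MMMDCCLXIII = 3763, MCMLXX = 1970, MDLXXVI = 1576
3763 - 1970 = 1793
1793 + 1576 = 3369

MMMCCCLXIX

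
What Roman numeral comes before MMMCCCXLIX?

MMMCCCXLIX = 3349; previous is 3348

MMMCCCXLVIII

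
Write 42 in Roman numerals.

Convert 42 to Roman numerals:
  42 contains 1×40 (XL)
  2 contains 2×1 (II)

XLII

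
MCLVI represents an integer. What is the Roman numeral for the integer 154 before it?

MCLVI = 1156
1156 - 154 = 1002

MII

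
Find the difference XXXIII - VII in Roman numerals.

XXXIII = 33
VII = 7
33 - 7 = 26

XXVI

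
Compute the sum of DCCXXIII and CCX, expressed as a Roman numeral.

DCCXXIII = 723
CCX = 210
723 + 210 = 933

CMXXXIII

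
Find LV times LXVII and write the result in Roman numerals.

LV = 55
LXVII = 67
55 × 67 = 3685

MMMDCLXXXV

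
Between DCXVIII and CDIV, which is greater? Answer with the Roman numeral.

DCXVIII = 618
CDIV = 404
618 is larger

DCXVIII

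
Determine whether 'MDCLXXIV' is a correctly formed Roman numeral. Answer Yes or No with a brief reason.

'MDCLXXIV': Check the rules: uses only the symbols I, V, X, L, C, D, M; no symbol is repeated more than three times in a row; V, L and D each appear at most once; the only place a smaller symbol precedes a larger one is the allowed subtractive pair IV, the symbol right after such a pair (if any) is smaller than the pair's first symbol, and otherwise the values never increase from left to right. Value: M (1000) + D (500) + C (100) + L (50) + X (10) + X (10) + IV (4) = 1674. So it is a valid standard Roman numeral.

Yes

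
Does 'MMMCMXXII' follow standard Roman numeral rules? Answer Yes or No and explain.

'MMMCMXXII': Check the rules: uses only the symbols I, V, X, L, C, D, M; no symbol is repeated more than three times in a row; V, L and D each appear at most once; the only place a smaller symbol precedes a larger one is the allowed subtractive pair CM, the symbol right after such a pair (if any) is smaller than the pair's first symbol, and otherwise the values never increase from left to right. Value: M (1000) + M (1000) + M (1000) + CM (900) + X (10) + X (10) + I (1) + I (1) = 3922. So it is a valid standard Roman numeral.

Yes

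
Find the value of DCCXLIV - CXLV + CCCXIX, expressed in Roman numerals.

DCCXLIV = 744, CXLV = 145, CCCXIX = 319
744 - 145 = 599
599 + 319 = 918

CMXVIII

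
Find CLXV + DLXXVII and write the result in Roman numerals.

CLXV = 165
DLXXVII = 577
165 + 577 = 742

DCCXLII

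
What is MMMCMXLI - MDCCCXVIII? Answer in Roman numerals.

MMMCMXLI = 3941
MDCCCXVIII = 1818
3941 - 1818 = 2123

MMCXXIII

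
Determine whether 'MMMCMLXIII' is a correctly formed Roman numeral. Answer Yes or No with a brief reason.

'MMMCMLXIII': Check the rules: uses only the symbols I, V, X, L, C, D, M; no symbol is repeated more than three times in a row; V, L and D each appear at most once; the only place a smaller symbol precedes a larger one is the allowed subtractive pair CM, the symbol right after such a pair (if any) is smaller than the pair's first symbol, and otherwise the values never increase from left to right. Value: M (1000) + M (1000) + M (1000) + CM (900) + L (50) + X (10) + I (1) + I (1) + I (1) = 3963. So it is a valid standard Roman numeral.

Yes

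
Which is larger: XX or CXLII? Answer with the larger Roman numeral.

XX = 20
CXLII = 142
142 is larger

CXLII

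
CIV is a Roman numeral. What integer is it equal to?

CIV: C=100, IV=4
100 + 4 = 104

104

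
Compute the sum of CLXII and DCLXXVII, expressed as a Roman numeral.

CLXII = 162
DCLXXVII = 677
162 + 677 = 839

DCCCXXXIX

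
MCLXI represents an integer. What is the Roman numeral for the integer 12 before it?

MCLXI = 1161
1161 - 12 = 1149

MCXLIX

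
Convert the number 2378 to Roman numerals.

Convert 2378 to Roman numerals:
  2378 contains 2×1000 (MM)
  378 contains 3×100 (CCC)
  78 contains 1×50 (L)
  28 contains 2×10 (XX)
  8 contains 1×5 (V)
  3 contains 3×1 (III)

MMCCCLXXVIII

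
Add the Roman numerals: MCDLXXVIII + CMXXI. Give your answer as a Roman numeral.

MCDLXXVIII = 1478
CMXXI = 921
1478 + 921 = 2399

MMCCCXCIX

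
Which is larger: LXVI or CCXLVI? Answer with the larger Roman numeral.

LXVI = 66
CCXLVI = 246
246 is larger

CCXLVI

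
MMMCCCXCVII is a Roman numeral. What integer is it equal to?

MMMCCCXCVII: M=1000, M=1000, M=1000, C=100, C=100, C=100, XC=90, V=5, I=1, I=1
1000 + 1000 + 1000 + 100 + 100 + 100 + 90 + 5 + 1 + 1 = 3397

3397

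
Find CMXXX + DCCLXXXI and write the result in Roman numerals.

CMXXX = 930
DCCLXXXI = 781
930 + 781 = 1711

MDCCXI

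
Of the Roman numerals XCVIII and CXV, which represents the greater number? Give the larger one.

XCVIII = 98
CXV = 115
115 is larger

CXV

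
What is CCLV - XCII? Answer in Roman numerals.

CCLV = 255
XCII = 92
255 - 92 = 163

CLXIII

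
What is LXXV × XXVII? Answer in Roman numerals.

LXXV = 75
XXVII = 27
75 × 27 = 2025

MMXXV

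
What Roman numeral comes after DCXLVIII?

DCXLVIII = 648; next is 649

DCXLIX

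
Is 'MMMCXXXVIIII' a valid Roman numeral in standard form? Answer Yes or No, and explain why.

'MMMCXXXVIIII': More than 3 consecutive I's

No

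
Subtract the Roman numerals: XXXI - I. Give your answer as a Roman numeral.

XXXI = 31
I = 1
31 - 1 = 30

XXX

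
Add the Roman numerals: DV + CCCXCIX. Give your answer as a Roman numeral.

DV = 505
CCCXCIX = 399
505 + 399 = 904

CMIV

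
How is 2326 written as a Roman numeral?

Convert 2326 to Roman numerals:
  2326 contains 2×1000 (MM)
  326 contains 3×100 (CCC)
  26 contains 2×10 (XX)
  6 contains 1×5 (V)
  1 contains 1×1 (I)

MMCCCXXVI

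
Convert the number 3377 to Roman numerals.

Convert 3377 to Roman numerals:
  3377 contains 3×1000 (MMM)
  377 contains 3×100 (CCC)
  77 contains 1×50 (L)
  27 contains 2×10 (XX)
  7 contains 1×5 (V)
  2 contains 2×1 (II)

MMMCCCLXXVII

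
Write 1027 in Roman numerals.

Convert 1027 to Roman numerals:
  1027 contains 1×1000 (M)
  27 contains 2×10 (XX)
  7 contains 1×5 (V)
  2 contains 2×1 (II)

MXXVII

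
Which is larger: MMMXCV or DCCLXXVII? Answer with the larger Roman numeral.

MMMXCV = 3095
DCCLXXVII = 777
3095 is larger

MMMXCV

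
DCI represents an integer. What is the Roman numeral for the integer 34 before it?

DCI = 601
601 - 34 = 567

DLXVII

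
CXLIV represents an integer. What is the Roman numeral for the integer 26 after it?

CXLIV = 144
144 + 26 = 170

CLXX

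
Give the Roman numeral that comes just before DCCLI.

DCCLI = 751; previous is 750

DCCL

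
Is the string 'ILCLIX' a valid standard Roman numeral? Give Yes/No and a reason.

'ILCLIX': L should not appear more than once

No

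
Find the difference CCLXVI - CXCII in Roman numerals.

CCLXVI = 266
CXCII = 192
266 - 192 = 74

LXXIV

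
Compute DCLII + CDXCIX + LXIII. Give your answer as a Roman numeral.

DCLII = 652, CDXCIX = 499, LXIII = 63
652 + 499 = 1151
1151 + 63 = 1214

MCCXIV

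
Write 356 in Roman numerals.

Convert 356 to Roman numerals:
  356 contains 3×100 (CCC)
  56 contains 1×50 (L)
  6 contains 1×5 (V)
  1 contains 1×1 (I)

CCCLVI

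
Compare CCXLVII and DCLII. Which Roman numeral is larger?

CCXLVII = 247
DCLII = 652
652 is larger

DCLII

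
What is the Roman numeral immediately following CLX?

CLX = 160, so the next integer is 160 + 1 = 161

CLXI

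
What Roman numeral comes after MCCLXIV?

MCCLXIV = 1264, so the next integer is 1264 + 1 = 1265

MCCLXV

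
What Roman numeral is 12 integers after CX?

CX = 110
110 + 12 = 122

CXXII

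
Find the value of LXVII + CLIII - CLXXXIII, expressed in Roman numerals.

LXVII = 67, CLIII = 153, CLXXXIII = 183
67 + 153 = 220
220 - 183 = 37

XXXVII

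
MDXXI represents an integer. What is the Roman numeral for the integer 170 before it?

MDXXI = 1521
1521 - 170 = 1351

MCCCLI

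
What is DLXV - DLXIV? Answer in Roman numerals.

DLXV = 565
DLXIV = 564
565 - 564 = 1

I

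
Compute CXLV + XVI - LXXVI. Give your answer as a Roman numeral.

CXLV = 145, XVI = 16, LXXVI = 76
145 + 16 = 161
161 - 76 = 85

LXXXV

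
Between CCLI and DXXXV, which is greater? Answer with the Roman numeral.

CCLI = 251
DXXXV = 535
535 is larger

DXXXV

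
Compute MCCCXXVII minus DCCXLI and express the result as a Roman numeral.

MCCCXXVII = 1327
DCCXLI = 741
1327 - 741 = 586

DLXXXVI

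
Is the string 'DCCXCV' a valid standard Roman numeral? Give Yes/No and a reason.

'DCCXCV': Check the rules: uses only the symbols I, V, X, L, C, D, M; no symbol is repeated more than three times in a row; V, L and D each appear at most once; the only place a smaller symbol precedes a larger one is the allowed subtractive pair XC, the symbol right after such a pair (if any) is smaller than the pair's first symbol, and otherwise the values never increase from left to right. Value: D (500) + C (100) + C (100) + XC (90) + V (5) = 795. So it is a valid standard Roman numeral.

Yes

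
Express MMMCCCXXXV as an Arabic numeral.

MMMCCCXXXV: M=1000, M=1000, M=1000, C=100, C=100, C=100, X=10, X=10, X=10, V=5
1000 + 1000 + 1000 + 100 + 100 + 100 + 10 + 10 + 10 + 5 = 3335

3335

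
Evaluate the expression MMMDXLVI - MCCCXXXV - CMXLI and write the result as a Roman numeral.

MMMDXLVI = 3546, MCCCXXXV = 1335, CMXLI = 941
3546 - 1335 = 2211
2211 - 941 = 1270

MCCLXX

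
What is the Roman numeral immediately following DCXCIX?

DCXCIX = 699; next is 700

DCC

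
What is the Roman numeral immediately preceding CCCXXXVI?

CCCXXXVI = 336, so the previous integer is 336 - 1 = 335

CCCXXXV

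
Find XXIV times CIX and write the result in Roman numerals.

XXIV = 24
CIX = 109
24 × 109 = 2616

MMDCXVI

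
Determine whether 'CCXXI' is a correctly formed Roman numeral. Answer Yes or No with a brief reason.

'CCXXI': Check the rules: uses only the symbols I, V, X, L, C, D, M; no symbol is repeated more than three times in a row; V, L and D each appear at most once; no smaller symbol precedes a larger one (values never increase from left to right). Value: C (100) + C (100) + X (10) + X (10) + I (1) = 221. So it is a valid standard Roman numeral.

Yes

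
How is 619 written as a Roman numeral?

Convert 619 to Roman numerals:
  619 contains 1×500 (D)
  119 contains 1×100 (C)
  19 contains 1×10 (X)
  9 contains 1×9 (IX)

DCXIX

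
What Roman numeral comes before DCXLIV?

DCXLIV = 644, so the previous integer is 644 - 1 = 643

DCXLIII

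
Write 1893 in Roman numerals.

Convert 1893 to Roman numerals:
  1893 contains 1×1000 (M)
  893 contains 1×500 (D)
  393 contains 3×100 (CCC)
  93 contains 1×90 (XC)
  3 contains 3×1 (III)

MDCCCXCIII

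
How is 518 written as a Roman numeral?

Convert 518 to Roman numerals:
  518 contains 1×500 (D)
  18 contains 1×10 (X)
  8 contains 1×5 (V)
  3 contains 3×1 (III)

DXVIII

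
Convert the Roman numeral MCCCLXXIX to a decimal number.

MCCCLXXIX: M=1000, C=100, C=100, C=100, L=50, X=10, X=10, IX=9
1000 + 100 + 100 + 100 + 50 + 10 + 10 + 9 = 1379

1379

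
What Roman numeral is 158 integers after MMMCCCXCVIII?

MMMCCCXCVIII = 3398
3398 + 158 = 3556

MMMDLVI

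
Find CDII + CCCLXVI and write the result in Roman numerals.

CDII = 402
CCCLXVI = 366
402 + 366 = 768

DCCLXVIII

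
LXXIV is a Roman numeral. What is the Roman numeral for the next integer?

LXXIV = 74; next is 75

LXXV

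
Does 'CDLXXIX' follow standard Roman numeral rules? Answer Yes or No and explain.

'CDLXXIX': Check the rules: uses only the symbols I, V, X, L, C, D, M; no symbol is repeated more than three times in a row; V, L and D each appear at most once; the only places a smaller symbol precedes a larger one are the allowed subtractive pairs CD, IX, the symbol right after such a pair (if any) is smaller than the pair's first symbol, and otherwise the values never increase from left to right. Value: CD (400) + L (50) + X (10) + X (10) + IX (9) = 479. So it is a valid standard Roman numeral.

Yes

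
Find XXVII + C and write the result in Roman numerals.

XXVII = 27
C = 100
27 + 100 = 127

CXXVII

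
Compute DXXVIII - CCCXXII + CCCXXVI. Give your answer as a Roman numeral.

DXXVIII = 528, CCCXXII = 322, CCCXXVI = 326
528 - 322 = 206
206 + 326 = 532

DXXXII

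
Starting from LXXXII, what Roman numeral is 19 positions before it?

LXXXII = 82
82 - 19 = 63

LXIII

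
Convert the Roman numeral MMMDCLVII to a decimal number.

MMMDCLVII: M=1000, M=1000, M=1000, D=500, C=100, L=50, V=5, I=1, I=1
1000 + 1000 + 1000 + 500 + 100 + 50 + 5 + 1 + 1 = 3657

3657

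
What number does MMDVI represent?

MMDVI: M=1000, M=1000, D=500, V=5, I=1
1000 + 1000 + 500 + 5 + 1 = 2506

2506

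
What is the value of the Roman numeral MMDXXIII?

MMDXXIII: M=1000, M=1000, D=500, X=10, X=10, I=1, I=1, I=1
1000 + 1000 + 500 + 10 + 10 + 1 + 1 + 1 = 2523

2523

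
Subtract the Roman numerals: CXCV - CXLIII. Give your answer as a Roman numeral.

CXCV = 195
CXLIII = 143
195 - 143 = 52

LII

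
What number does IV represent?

IV: IV=4

4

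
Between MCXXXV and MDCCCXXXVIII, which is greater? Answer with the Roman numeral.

MCXXXV = 1135
MDCCCXXXVIII = 1838
1838 is larger

MDCCCXXXVIII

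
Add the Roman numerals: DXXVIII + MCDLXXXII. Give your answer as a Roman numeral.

DXXVIII = 528
MCDLXXXII = 1482
528 + 1482 = 2010

MMX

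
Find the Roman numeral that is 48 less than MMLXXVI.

MMLXXVI = 2076
2076 - 48 = 2028

MMXXVIII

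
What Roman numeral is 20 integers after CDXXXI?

CDXXXI = 431
431 + 20 = 451

CDLI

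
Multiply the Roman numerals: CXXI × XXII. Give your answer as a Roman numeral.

CXXI = 121
XXII = 22
121 × 22 = 2662

MMDCLXII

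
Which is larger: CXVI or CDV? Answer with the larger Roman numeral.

CXVI = 116
CDV = 405
405 is larger

CDV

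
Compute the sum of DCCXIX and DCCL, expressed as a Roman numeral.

DCCXIX = 719
DCCL = 750
719 + 750 = 1469

MCDLXIX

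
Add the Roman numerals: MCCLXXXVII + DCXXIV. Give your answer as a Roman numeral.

MCCLXXXVII = 1287
DCXXIV = 624
1287 + 624 = 1911

MCMXI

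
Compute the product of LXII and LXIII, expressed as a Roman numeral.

LXII = 62
LXIII = 63
62 × 63 = 3906

MMMCMVI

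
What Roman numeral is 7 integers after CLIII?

CLIII = 153
153 + 7 = 160

CLX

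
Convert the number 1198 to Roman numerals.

Convert 1198 to Roman numerals:
  1198 contains 1×1000 (M)
  198 contains 1×100 (C)
  98 contains 1×90 (XC)
  8 contains 1×5 (V)
  3 contains 3×1 (III)

MCXCVIII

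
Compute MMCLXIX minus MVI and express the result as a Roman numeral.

MMCLXIX = 2169
MVI = 1006
2169 - 1006 = 1163

MCLXIII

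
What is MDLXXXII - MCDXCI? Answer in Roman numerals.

MDLXXXII = 1582
MCDXCI = 1491
1582 - 1491 = 91

XCI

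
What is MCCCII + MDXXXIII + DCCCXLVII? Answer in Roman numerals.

MCCCII = 1302, MDXXXIII = 1533, DCCCXLVII = 847
1302 + 1533 = 2835
2835 + 847 = 3682

MMMDCLXXXII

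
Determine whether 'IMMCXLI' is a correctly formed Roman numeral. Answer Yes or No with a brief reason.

'IMMCXLI': Invalid subtractive combination: IM

No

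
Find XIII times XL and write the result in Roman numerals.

XIII = 13
XL = 40
13 × 40 = 520

DXX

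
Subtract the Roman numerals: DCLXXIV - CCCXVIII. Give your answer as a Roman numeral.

DCLXXIV = 674
CCCXVIII = 318
674 - 318 = 356

CCCLVI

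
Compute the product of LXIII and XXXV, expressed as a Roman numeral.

LXIII = 63
XXXV = 35
63 × 35 = 2205

MMCCV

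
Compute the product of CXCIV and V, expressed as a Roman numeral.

CXCIV = 194
V = 5
194 × 5 = 970

CMLXX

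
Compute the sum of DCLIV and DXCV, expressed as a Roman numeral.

DCLIV = 654
DXCV = 595
654 + 595 = 1249

MCCXLIX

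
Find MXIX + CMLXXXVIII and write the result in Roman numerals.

MXIX = 1019
CMLXXXVIII = 988
1019 + 988 = 2007

MMVII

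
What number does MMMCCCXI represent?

MMMCCCXI: M=1000, M=1000, M=1000, C=100, C=100, C=100, X=10, I=1
1000 + 1000 + 1000 + 100 + 100 + 100 + 10 + 1 = 3311

3311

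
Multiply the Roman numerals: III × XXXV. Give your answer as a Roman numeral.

III = 3
XXXV = 35
3 × 35 = 105

CV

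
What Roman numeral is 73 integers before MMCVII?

MMCVII = 2107
2107 - 73 = 2034

MMXXXIV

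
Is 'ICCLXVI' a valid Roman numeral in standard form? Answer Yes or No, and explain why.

'ICCLXVI': Invalid subtractive combination: IC

No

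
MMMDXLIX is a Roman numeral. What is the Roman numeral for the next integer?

MMMDXLIX = 3549; next is 3550

MMMDL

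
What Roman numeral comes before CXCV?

CXCV = 195; previous is 194

CXCIV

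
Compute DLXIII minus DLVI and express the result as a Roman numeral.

DLXIII = 563
DLVI = 556
563 - 556 = 7

VII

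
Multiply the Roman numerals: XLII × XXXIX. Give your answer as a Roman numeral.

XLII = 42
XXXIX = 39
42 × 39 = 1638

MDCXXXVIII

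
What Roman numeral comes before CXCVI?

CXCVI = 196; previous is 195

CXCV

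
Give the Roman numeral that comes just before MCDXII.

MCDXII = 1412; previous is 1411

MCDXI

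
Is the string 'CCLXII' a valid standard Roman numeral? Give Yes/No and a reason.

'CCLXII': Check the rules: uses only the symbols I, V, X, L, C, D, M; no symbol is repeated more than three times in a row; V, L and D each appear at most once; no smaller symbol precedes a larger one (values never increase from left to right). Value: C (100) + C (100) + L (50) + X (10) + I (1) + I (1) = 262. So it is a valid standard Roman numeral.

Yes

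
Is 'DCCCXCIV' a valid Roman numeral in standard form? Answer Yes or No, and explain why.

'DCCCXCIV': Check the rules: uses only the symbols I, V, X, L, C, D, M; no symbol is repeated more than three times in a row; V, L and D each appear at most once; the only places a smaller symbol precedes a larger one are the allowed subtractive pairs XC, IV, the symbol right after such a pair (if any) is smaller than the pair's first symbol, and otherwise the values never increase from left to right. Value: D (500) + C (100) + C (100) + C (100) + XC (90) + IV (4) = 894. So it is a valid standard Roman numeral.

Yes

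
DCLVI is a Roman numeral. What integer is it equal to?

DCLVI: D=500, C=100, L=50, V=5, I=1
500 + 100 + 50 + 5 + 1 = 656

656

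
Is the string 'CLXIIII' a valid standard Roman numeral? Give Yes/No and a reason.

'CLXIIII': More than 3 consecutive I's

No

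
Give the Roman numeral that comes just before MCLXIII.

MCLXIII = 1163; previous is 1162

MCLXII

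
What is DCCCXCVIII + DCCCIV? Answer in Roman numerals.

DCCCXCVIII = 898
DCCCIV = 804
898 + 804 = 1702

MDCCII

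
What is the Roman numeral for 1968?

Convert 1968 to Roman numerals:
  1968 contains 1×1000 (M)
  968 contains 1×900 (CM)
  68 contains 1×50 (L)
  18 contains 1×10 (X)
  8 contains 1×5 (V)
  3 contains 3×1 (III)

MCMLXVIII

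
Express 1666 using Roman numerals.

Convert 1666 to Roman numerals:
  1666 contains 1×1000 (M)
  666 contains 1×500 (D)
  166 contains 1×100 (C)
  66 contains 1×50 (L)
  16 contains 1×10 (X)
  6 contains 1×5 (V)
  1 contains 1×1 (I)

MDCLXVI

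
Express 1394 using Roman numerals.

Convert 1394 to Roman numerals:
  1394 contains 1×1000 (M)
  394 contains 3×100 (CCC)
  94 contains 1×90 (XC)
  4 contains 1×4 (IV)

MCCCXCIV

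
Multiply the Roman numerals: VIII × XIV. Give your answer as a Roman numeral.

VIII = 8
XIV = 14
8 × 14 = 112

CXII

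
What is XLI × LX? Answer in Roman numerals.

XLI = 41
LX = 60
41 × 60 = 2460

MMCDLX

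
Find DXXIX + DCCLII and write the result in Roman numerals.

DXXIX = 529
DCCLII = 752
529 + 752 = 1281

MCCLXXXI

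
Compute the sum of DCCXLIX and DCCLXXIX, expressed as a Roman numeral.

DCCXLIX = 749
DCCLXXIX = 779
749 + 779 = 1528

MDXXVIII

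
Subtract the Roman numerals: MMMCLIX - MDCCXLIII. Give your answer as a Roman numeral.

MMMCLIX = 3159
MDCCXLIII = 1743
3159 - 1743 = 1416

MCDXVI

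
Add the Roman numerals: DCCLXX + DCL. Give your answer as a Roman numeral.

DCCLXX = 770
DCL = 650
770 + 650 = 1420

MCDXX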